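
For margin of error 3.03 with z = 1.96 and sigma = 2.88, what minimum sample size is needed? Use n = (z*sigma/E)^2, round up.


z*sigma/E = 1.96 * 2.88 / 3.03 = 4704/2525 ≈ 1.862970
(z*sigma/E)^2 ≈ 3.470658
round up: n = 4

4


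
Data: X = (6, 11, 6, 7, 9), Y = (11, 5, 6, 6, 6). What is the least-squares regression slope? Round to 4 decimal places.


b = sum((xi-xbar)(yi-ybar)) / sum((xi-xbar)^2)
n = 5, xbar = 39/5 = 7.8, ybar = 34/5 = 6.8
Sxy = sum((xi-xbar)(yi-ybar)) = -12.2
Sxx = sum((xi-xbar)^2) = 18.8
b = Sxy / Sxx = -61/94 ≈ -0.648936

-0.6489


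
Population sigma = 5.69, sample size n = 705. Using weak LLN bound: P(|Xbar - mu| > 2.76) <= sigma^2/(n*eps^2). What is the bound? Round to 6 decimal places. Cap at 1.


bound = min(1, sigma^2/(n*eps^2))
sigma^2 = 5.69^2 = 32.3761
n*eps^2 = 705 * 2.76^2 = 705 * 7.6176 = 5370.408
sigma^2/(n*eps^2) = 32.3761 / 5370.408 ≈ 0.00602861

0.006029


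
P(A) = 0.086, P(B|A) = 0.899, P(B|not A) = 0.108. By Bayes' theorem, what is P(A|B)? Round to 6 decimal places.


P(A|B) = P(B|A)*P(A) / P(B), P(B) = P(B|A)*P(A) + P(B|not A)*P(not A)
P(B|A)*P(A) = 0.899 * 0.086 = 0.077314
P(B|not A)*P(not A) = 0.108 * 0.914 = 0.098712
P(B) = 0.077314 + 0.098712 = 0.176026
P(A|B) = 0.077314 / 0.176026 ≈ 0.43921921

0.439219


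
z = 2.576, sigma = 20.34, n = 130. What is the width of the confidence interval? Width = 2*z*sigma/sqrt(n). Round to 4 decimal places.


width = 2*z*sigma/sqrt(n)
2*z*sigma = 2 * 2.576 * 20.34 = 104.79168
sqrt(130) ≈ 11.401754
width = 104.79168 / 11.401754 ≈ 9.190838

9.1908


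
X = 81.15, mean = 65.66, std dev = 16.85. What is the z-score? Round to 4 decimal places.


z = (X - mu) / sigma
X - mu = 81.15 - 65.66 = 15.49
z = 15.49 / 16.85 = 1549/1685 ≈ 0.919288

0.9193


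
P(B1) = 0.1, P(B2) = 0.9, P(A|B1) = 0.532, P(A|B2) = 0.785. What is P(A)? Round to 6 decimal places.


P(A) = P(A|B1)*P(B1) + P(A|B2)*P(B2)
P(A|B1)*P(B1) = 0.532 * 0.1 = 0.0532
P(A|B2)*P(B2) = 0.785 * 0.9 = 0.7065
P(A) = 0.0532 + 0.7065 = 0.7597

0.759700


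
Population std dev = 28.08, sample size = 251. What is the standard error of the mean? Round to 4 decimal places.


SE = sigma / sqrt(n)
sqrt(251) ≈ 15.842980
SE = 28.08 / 15.842980 ≈ 1.772394

1.7724


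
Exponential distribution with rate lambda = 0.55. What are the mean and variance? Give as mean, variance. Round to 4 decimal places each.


mean = 1/lam, var = 1/lam^2
mean = 1 / 0.55 = 20/11 ≈ 1.818182
lam^2 = 0.55^2 = 0.3025
var = 1 / 0.3025 = 400/121 ≈ 3.305785

1.8182, 3.3058


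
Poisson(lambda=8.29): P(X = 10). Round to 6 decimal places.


P = e^(-lam) * lam^k / k!
e^(-8.29) ≈ 0.0002510145
lam^k = 8.29^10 ≈ 1533011121.397249
k! = 10! = 3628800
P = 0.0002510145 * 1533011121.397249 / 3628800 ≈ 0.106043

0.106043


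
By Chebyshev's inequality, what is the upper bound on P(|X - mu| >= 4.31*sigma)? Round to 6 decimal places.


P <= 1/k^2
k^2 = 4.31^2 = 18.5761
1/k^2 = 1 / 18.5761 ≈ 0.05383261

0.053833


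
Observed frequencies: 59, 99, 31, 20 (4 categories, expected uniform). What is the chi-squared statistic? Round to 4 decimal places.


chi2 = sum((O-E)^2/E), E = total/4
total = 209, E = 209/4 = 52.25
(59 - 52.25)^2 / 52.25 = 45.5625 / 52.25 = 729/836 ≈ 0.872010
(99 - 52.25)^2 / 52.25 = 2185.5625 / 52.25 = 3179/76 ≈ 41.828947
(31 - 52.25)^2 / 52.25 = 451.5625 / 52.25 = 7225/836 ≈ 8.642344
(20 - 52.25)^2 / 52.25 = 1040.0625 / 52.25 = 16641/836 ≈ 19.905502
chi2 = 14891/209 ≈ 71.248804

71.2488


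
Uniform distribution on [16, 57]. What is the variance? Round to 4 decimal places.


Var = (b-a)^2 / 12
(b-a)^2 = (57 - 16)^2 = 1681
Var = 1681/12 ≈ 140.083333

140.0833


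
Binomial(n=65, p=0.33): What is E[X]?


E[X] = n*p = 65 * 0.33 = 21.45

21.45


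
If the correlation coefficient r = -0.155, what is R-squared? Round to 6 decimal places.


R^2 = r^2 = (-0.155)^2 = 0.024025

0.024025


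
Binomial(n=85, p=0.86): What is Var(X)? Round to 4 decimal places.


Var = n*p*(1-p) = 85 * 0.86 * 0.14 = 10.234

10.2340


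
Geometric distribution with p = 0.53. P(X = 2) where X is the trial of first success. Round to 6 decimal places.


P = (1-p)^(k-1) * p
(1-p)^(k-1) = 0.47^1 = 0.47
P = 0.47 * 0.53 = 0.2491

0.249100


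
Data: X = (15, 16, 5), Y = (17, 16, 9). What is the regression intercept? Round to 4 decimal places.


a = ybar - b*xbar, where b = sum((xi-xbar)(yi-ybar)) / sum((xi-xbar)^2)
n = 3, xbar = 36/3 = 12, ybar = 42/3 = 14
Sxy = sum((xi-xbar)(yi-ybar)) = 52
Sxx = sum((xi-xbar)^2) = 74
b = Sxy / Sxx = 26/37 ≈ 0.702703
a = 14 - 0.702703 * 12 = 206/37 ≈ 5.567568

5.5676


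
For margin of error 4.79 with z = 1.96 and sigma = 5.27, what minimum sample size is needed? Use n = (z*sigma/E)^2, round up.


z*sigma/E = 1.96 * 5.27 / 4.79 ≈ 2.156409
(z*sigma/E)^2 ≈ 4.650101
round up: n = 5

5


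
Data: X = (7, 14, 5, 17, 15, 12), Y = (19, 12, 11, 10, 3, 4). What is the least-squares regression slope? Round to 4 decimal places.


b = sum((xi-xbar)(yi-ybar)) / sum((xi-xbar)^2)
n = 6, xbar = 70/6 = 35/3 ≈ 11.666667, ybar = 59/6 ≈ 9.833333
Sxy = sum((xi-xbar)(yi-ybar)) = -208/3 ≈ -69.333333
Sxx = sum((xi-xbar)^2) = 334/3 ≈ 111.333333
b = Sxy / Sxx = -104/167 ≈ -0.622754

-0.6228


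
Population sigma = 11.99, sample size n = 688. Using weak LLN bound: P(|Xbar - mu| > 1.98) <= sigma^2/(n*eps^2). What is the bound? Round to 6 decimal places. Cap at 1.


bound = min(1, sigma^2/(n*eps^2))
sigma^2 = 11.99^2 = 143.7601
n*eps^2 = 688 * 1.98^2 = 688 * 3.9204 = 2697.2352
sigma^2/(n*eps^2) = 143.7601 / 2697.2352 ≈ 0.05329906

0.053299


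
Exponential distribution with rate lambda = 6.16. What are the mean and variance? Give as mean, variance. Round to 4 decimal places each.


mean = 1/lam, var = 1/lam^2
mean = 1 / 6.16 = 25/154 ≈ 0.162338
lam^2 = 6.16^2 = 37.9456
var = 1 / 37.9456 ≈ 0.026354

0.1623, 0.0264


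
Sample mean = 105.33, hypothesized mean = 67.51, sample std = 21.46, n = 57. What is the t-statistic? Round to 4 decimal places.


t = (xbar - mu0) / (s/sqrt(n))
xbar - mu0 = 105.33 - 67.51 = 37.82
sqrt(57) ≈ 7.54983444
s/sqrt(n) = 21.46 / 7.54983444 ≈ 2.84244644
t = 37.82 / 2.84244644 ≈ 13.305440

13.3054


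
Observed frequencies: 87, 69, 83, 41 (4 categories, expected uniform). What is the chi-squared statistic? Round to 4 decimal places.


chi2 = sum((O-E)^2/E), E = total/4
total = 280, E = 280/4 = 70
(87 - 70)^2 / 70 = 289 / 70 = 289/70 ≈ 4.128571
(69 - 70)^2 / 70 = 1 / 70 = 1/70 ≈ 0.014286
(83 - 70)^2 / 70 = 169 / 70 = 169/70 ≈ 2.414286
(41 - 70)^2 / 70 = 841 / 70 = 841/70 ≈ 12.014286
chi2 = 130/7 ≈ 18.571429

18.5714


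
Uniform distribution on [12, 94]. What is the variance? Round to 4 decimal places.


Var = (b-a)^2 / 12
(b-a)^2 = (94 - 12)^2 = 6724
Var = 6724/12 ≈ 560.333333

560.3333


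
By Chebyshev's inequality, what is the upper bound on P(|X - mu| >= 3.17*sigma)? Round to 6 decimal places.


P <= 1/k^2
k^2 = 3.17^2 = 10.0489
1/k^2 = 1 / 10.0489 ≈ 0.09951338

0.099513


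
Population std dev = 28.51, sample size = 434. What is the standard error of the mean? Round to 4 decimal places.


SE = sigma / sqrt(n)
sqrt(434) ≈ 20.832667
SE = 28.51 / 20.832667 ≈ 1.368524

1.3685


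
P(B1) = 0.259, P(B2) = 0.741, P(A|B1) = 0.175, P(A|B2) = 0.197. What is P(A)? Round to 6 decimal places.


P(A) = P(A|B1)*P(B1) + P(A|B2)*P(B2)
P(A|B1)*P(B1) = 0.175 * 0.259 = 0.045325
P(A|B2)*P(B2) = 0.197 * 0.741 = 0.145977
P(A) = 0.045325 + 0.145977 = 0.191302

0.191302


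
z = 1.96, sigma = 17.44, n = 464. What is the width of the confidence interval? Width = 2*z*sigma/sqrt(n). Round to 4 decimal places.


width = 2*z*sigma/sqrt(n)
2*z*sigma = 2 * 1.96 * 17.44 = 68.3648
sqrt(464) ≈ 21.540659
width = 68.3648 / 21.540659 ≈ 3.173756

3.1738


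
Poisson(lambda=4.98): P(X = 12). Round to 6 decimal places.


P = e^(-lam) * lam^k / k!
e^(-4.98) ≈ 0.006874063
lam^k = 4.98^12 ≈ 232676280.740421
k! = 12! = 479001600
P = 0.006874063 * 232676280.740421 / 479001600 ≈ 0.003339

0.003339


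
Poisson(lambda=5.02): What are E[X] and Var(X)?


E[X] = Var(X) = lambda = 5.02

5.02, 5.02


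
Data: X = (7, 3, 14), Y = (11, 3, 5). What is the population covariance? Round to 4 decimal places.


Cov = (1/n)*sum((xi-xbar)(yi-ybar))
n = 3, xbar = 24/3 = 8, ybar = 19/3 ≈ 6.333333
sum((xi-xbar)(yi-ybar)) = 4
Cov = 4 / 3 = 4/3 ≈ 1.333333

1.3333


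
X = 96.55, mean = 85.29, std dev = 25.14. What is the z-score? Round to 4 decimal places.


z = (X - mu) / sigma
X - mu = 96.55 - 85.29 = 11.26
z = 11.26 / 25.14 = 563/1257 ≈ 0.447892

0.4479


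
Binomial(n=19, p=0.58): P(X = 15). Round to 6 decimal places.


P = C(n,k) * p^k * (1-p)^(n-k)
C(19,15) = 3876
p^k = 0.58^15 ≈ 0.0002827613
(1-p)^(n-k) = 0.42^4 = 0.03111696
P = 3876 * 0.0002827613 * 0.03111696 ≈ 0.034104

0.034104


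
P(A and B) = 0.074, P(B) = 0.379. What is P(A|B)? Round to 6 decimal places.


P(A|B) = P(A and B) / P(B) = 0.074 / 0.379 = 74/379 ≈ 0.19525066

0.195251


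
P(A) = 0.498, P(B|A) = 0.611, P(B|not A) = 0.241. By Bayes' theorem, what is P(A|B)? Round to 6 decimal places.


P(A|B) = P(B|A)*P(A) / P(B), P(B) = P(B|A)*P(A) + P(B|not A)*P(not A)
P(B|A)*P(A) = 0.611 * 0.498 = 0.304278
P(B|not A)*P(not A) = 0.241 * 0.502 = 0.120982
P(B) = 0.304278 + 0.120982 = 0.42526
P(A|B) = 0.304278 / 0.42526 ≈ 0.71551051

0.715511


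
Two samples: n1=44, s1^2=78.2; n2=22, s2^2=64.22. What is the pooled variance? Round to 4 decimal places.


sp^2 = ((n1-1)*s1^2 + (n2-1)*s2^2)/(n1+n2-2)
(n1-1)*s1^2 = 43 * 78.2 = 3362.6
(n2-1)*s2^2 = 21 * 64.22 = 1348.62
numerator = 3362.6 + 1348.62 = 4711.22
n1+n2-2 = 64
sp^2 = 4711.22 / 64 = 235561/3200 ≈ 73.612813

73.6128


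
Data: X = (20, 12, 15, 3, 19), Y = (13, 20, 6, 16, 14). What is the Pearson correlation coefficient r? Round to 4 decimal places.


r = sum((xi-xbar)(yi-ybar)) / sqrt(sum((xi-xbar)^2) * sum((yi-ybar)^2))
n = 5, xbar = 69/5 = 13.8, ybar = 69/5 = 13.8
Sxy = sum((xi-xbar)(yi-ybar)) = -48.2
Sxx = sum((xi-xbar)^2) = 186.8
Syy = sum((yi-ybar)^2) = 104.8
sqrt(Sxx*Syy) ≈ 139.916547
r = Sxy / sqrt(Sxx*Syy) = -48.2 / 139.916547 ≈ -0.344491

-0.3445


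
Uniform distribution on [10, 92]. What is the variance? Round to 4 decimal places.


Var = (b-a)^2 / 12
(b-a)^2 = (92 - 10)^2 = 6724
Var = 6724/12 ≈ 560.333333

560.3333


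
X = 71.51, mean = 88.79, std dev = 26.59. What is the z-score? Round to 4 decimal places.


z = (X - mu) / sigma
X - mu = 71.51 - 88.79 = -17.28
z = -17.28 / 26.59 = -1728/2659 ≈ -0.649868

-0.6499


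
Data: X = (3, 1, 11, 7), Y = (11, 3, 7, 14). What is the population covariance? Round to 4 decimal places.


Cov = (1/n)*sum((xi-xbar)(yi-ybar))
n = 4, xbar = 22/4 = 5.5, ybar = 35/4 = 8.75
sum((xi-xbar)(yi-ybar)) = 18.5
Cov = 18.5 / 4 = 4.625

4.6250


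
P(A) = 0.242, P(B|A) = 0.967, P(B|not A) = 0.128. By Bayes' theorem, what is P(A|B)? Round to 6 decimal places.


P(A|B) = P(B|A)*P(A) / P(B), P(B) = P(B|A)*P(A) + P(B|not A)*P(not A)
P(B|A)*P(A) = 0.967 * 0.242 = 0.234014
P(B|not A)*P(not A) = 0.128 * 0.758 = 0.097024
P(B) = 0.234014 + 0.097024 = 0.331038
P(A|B) = 0.234014 / 0.331038 ≈ 0.70690978

0.706910


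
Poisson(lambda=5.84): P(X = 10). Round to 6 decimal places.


P = e^(-lam) * lam^k / k!
e^(-5.84) ≈ 0.002908843
lam^k = 5.84^10 ≈ 46145405.972554
k! = 10! = 3628800
P = 0.002908843 * 46145405.972554 / 3628800 ≈ 0.036990

0.036990


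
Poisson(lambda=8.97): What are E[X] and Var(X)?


E[X] = Var(X) = lambda = 8.97

8.97, 8.97


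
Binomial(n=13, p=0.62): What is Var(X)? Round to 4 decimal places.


Var = n*p*(1-p) = 13 * 0.62 * 0.38 = 3.0628

3.0628


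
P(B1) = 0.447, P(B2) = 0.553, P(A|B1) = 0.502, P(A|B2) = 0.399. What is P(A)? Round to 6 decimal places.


P(A) = P(A|B1)*P(B1) + P(A|B2)*P(B2)
P(A|B1)*P(B1) = 0.502 * 0.447 = 0.224394
P(A|B2)*P(B2) = 0.399 * 0.553 = 0.220647
P(A) = 0.224394 + 0.220647 = 0.445041

0.445041


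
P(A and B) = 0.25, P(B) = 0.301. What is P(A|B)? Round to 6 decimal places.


P(A|B) = P(A and B) / P(B) = 0.25 / 0.301 = 250/301 ≈ 0.83056478

0.830565


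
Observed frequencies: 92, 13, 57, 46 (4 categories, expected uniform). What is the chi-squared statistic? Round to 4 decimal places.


chi2 = sum((O-E)^2/E), E = total/4
total = 208, E = 208/4 = 52
(92 - 52)^2 / 52 = 1600 / 52 = 400/13 ≈ 30.769231
(13 - 52)^2 / 52 = 1521 / 52 = 29.25
(57 - 52)^2 / 52 = 25 / 52 = 25/52 ≈ 0.480769
(46 - 52)^2 / 52 = 36 / 52 = 9/13 ≈ 0.692308
chi2 = 1591/26 ≈ 61.192308

61.1923


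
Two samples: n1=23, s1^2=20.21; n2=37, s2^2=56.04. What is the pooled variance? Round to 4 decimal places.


sp^2 = ((n1-1)*s1^2 + (n2-1)*s2^2)/(n1+n2-2)
(n1-1)*s1^2 = 22 * 20.21 = 444.62
(n2-1)*s2^2 = 36 * 56.04 = 2017.44
numerator = 444.62 + 2017.44 = 2462.06
n1+n2-2 = 58
sp^2 = 2462.06 / 58 = 123103/2900 ≈ 42.449310

42.4493


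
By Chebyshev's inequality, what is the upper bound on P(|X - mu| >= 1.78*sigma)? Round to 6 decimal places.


P <= 1/k^2
k^2 = 1.78^2 = 3.1684
1/k^2 = 1 / 3.1684 = 2500/7921 ≈ 0.31561672

0.315617


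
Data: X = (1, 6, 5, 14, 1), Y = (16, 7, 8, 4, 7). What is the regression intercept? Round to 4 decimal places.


a = ybar - b*xbar, where b = sum((xi-xbar)(yi-ybar)) / sum((xi-xbar)^2)
n = 5, xbar = 27/5 = 5.4, ybar = 42/5 = 8.4
Sxy = sum((xi-xbar)(yi-ybar)) = -65.8
Sxx = sum((xi-xbar)^2) = 113.2
b = Sxy / Sxx = -329/566 ≈ -0.581272
a = 8.4 - (-0.581272) * 5.4 = 6531/566 ≈ 11.538869

11.5389


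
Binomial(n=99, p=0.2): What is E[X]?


E[X] = n*p = 99 * 0.2 = 19.8

19.8


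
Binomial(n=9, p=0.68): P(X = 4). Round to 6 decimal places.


P = C(n,k) * p^k * (1-p)^(n-k)
C(9,4) = 126
p^k = 0.68^4 ≈ 0.2138138
(1-p)^(n-k) = 0.32^5 ≈ 0.003355443
P = 126 * 0.2138138 * 0.003355443 ≈ 0.090397

0.090397


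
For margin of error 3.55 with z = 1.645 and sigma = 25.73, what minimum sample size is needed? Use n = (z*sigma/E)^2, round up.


z*sigma/E = 1.645 * 25.73 / 3.55 ≈ 11.922775
(z*sigma/E)^2 ≈ 142.152555
round up: n = 143

143


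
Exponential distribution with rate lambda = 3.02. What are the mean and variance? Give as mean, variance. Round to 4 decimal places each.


mean = 1/lam, var = 1/lam^2
mean = 1 / 3.02 = 50/151 ≈ 0.331126
lam^2 = 3.02^2 = 9.1204
var = 1 / 9.1204 ≈ 0.109644

0.3311, 0.1096


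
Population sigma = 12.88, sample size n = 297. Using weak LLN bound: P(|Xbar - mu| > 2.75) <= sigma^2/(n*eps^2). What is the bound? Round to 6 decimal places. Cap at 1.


bound = min(1, sigma^2/(n*eps^2))
sigma^2 = 12.88^2 = 165.8944
n*eps^2 = 297 * 2.75^2 = 297 * 7.5625 = 2246.0625
sigma^2/(n*eps^2) = 165.8944 / 2246.0625 ≈ 0.07386010

0.073860


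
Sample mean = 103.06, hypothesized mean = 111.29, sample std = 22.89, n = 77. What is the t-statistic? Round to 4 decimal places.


t = (xbar - mu0) / (s/sqrt(n))
xbar - mu0 = 103.06 - 111.29 = -8.23
sqrt(77) ≈ 8.77496439
s/sqrt(n) = 22.89 / 8.77496439 ≈ 2.60855760
t = -8.23 / 2.60855760 ≈ -3.155000

-3.1550


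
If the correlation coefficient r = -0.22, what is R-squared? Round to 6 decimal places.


R^2 = r^2 = (-0.22)^2 = 0.0484

0.048400


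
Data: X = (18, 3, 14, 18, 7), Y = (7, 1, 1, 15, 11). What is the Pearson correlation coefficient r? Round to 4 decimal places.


r = sum((xi-xbar)(yi-ybar)) / sqrt(sum((xi-xbar)^2) * sum((yi-ybar)^2))
n = 5, xbar = 60/5 = 12, ybar = 35/5 = 7
Sxy = sum((xi-xbar)(yi-ybar)) = 70
Sxx = sum((xi-xbar)^2) = 182
Syy = sum((yi-ybar)^2) = 152
sqrt(Sxx*Syy) ≈ 166.324983
r = Sxy / sqrt(Sxx*Syy) = 70 / 166.324983 ≈ 0.420863

0.4209


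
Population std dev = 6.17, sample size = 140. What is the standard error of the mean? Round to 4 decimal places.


SE = sigma / sqrt(n)
sqrt(140) ≈ 11.832160
SE = 6.17 / 11.832160 ≈ 0.521460

0.5215


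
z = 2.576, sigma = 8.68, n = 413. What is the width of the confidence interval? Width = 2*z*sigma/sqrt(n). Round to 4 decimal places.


width = 2*z*sigma/sqrt(n)
2*z*sigma = 2 * 2.576 * 8.68 = 44.71936
sqrt(413) ≈ 20.322401
width = 44.71936 / 20.322401 ≈ 2.200496

2.2005


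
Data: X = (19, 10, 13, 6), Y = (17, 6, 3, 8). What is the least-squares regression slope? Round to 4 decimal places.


b = sum((xi-xbar)(yi-ybar)) / sum((xi-xbar)^2)
n = 4, xbar = 48/4 = 12, ybar = 34/4 = 8.5
Sxy = sum((xi-xbar)(yi-ybar)) = 62
Sxx = sum((xi-xbar)^2) = 90
b = Sxy / Sxx = 31/45 ≈ 0.688889

0.6889


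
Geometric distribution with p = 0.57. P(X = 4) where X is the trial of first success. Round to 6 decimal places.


P = (1-p)^(k-1) * p
(1-p)^(k-1) = 0.43^3 = 0.079507
P = 0.079507 * 0.57 = 0.04531899

0.045319


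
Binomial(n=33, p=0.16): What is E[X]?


E[X] = n*p = 33 * 0.16 = 5.28

5.28


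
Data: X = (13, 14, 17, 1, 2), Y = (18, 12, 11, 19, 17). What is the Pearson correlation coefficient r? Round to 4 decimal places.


r = sum((xi-xbar)(yi-ybar)) / sqrt(sum((xi-xbar)^2) * sum((yi-ybar)^2))
n = 5, xbar = 47/5 = 9.4, ybar = 77/5 = 15.4
Sxy = sum((xi-xbar)(yi-ybar)) = -81.8
Sxx = sum((xi-xbar)^2) = 217.2
Syy = sum((yi-ybar)^2) = 53.2
sqrt(Sxx*Syy) ≈ 107.494372
r = Sxy / sqrt(Sxx*Syy) = -81.8 / 107.494372 ≈ -0.760970

-0.7610


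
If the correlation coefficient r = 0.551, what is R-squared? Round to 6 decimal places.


R^2 = r^2 = (0.551)^2 = 0.303601

0.303601


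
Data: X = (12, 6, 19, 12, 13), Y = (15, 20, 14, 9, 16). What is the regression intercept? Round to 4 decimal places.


a = ybar - b*xbar, where b = sum((xi-xbar)(yi-ybar)) / sum((xi-xbar)^2)
n = 5, xbar = 62/5 = 12.4, ybar = 74/5 = 14.8
Sxy = sum((xi-xbar)(yi-ybar)) = -35.6
Sxx = sum((xi-xbar)^2) = 85.2
b = Sxy / Sxx = -89/213 ≈ -0.417840
a = 14.8 - (-0.417840) * 12.4 = 4256/213 ≈ 19.981221

19.9812


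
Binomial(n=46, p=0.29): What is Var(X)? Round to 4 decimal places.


Var = n*p*(1-p) = 46 * 0.29 * 0.71 = 9.4714

9.4714


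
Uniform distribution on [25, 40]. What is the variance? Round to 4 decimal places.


Var = (b-a)^2 / 12
(b-a)^2 = (40 - 25)^2 = 225
Var = 225/12 = 18.75

18.7500


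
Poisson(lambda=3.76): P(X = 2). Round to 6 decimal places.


P = e^(-lam) * lam^k / k!
e^(-3.76) ≈ 0.02328374
lam^k = 3.76^2 = 14.1376
k! = 2! = 2
P = 0.02328374 * 14.1376 / 2 ≈ 0.164588

0.164588


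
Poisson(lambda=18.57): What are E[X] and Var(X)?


E[X] = Var(X) = lambda = 18.57

18.57, 18.57


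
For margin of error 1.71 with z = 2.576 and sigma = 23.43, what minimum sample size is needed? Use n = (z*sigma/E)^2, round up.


z*sigma/E = 2.576 * 23.43 / 1.71 = 251482/7125 ≈ 35.295719
(z*sigma/E)^2 ≈ 1245.787801
round up: n = 1246

1246


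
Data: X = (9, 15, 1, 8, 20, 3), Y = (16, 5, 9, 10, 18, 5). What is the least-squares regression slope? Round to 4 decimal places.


b = sum((xi-xbar)(yi-ybar)) / sum((xi-xbar)^2)
n = 6, xbar = 56/6 = 28/3 ≈ 9.333333, ybar = 63/6 = 10.5
Sxy = sum((xi-xbar)(yi-ybar)) = 95
Sxx = sum((xi-xbar)^2) = 772/3 ≈ 257.333333
b = Sxy / Sxx = 285/772 ≈ 0.369171

0.3692


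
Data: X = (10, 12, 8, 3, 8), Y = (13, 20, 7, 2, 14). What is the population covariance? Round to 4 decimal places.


Cov = (1/n)*sum((xi-xbar)(yi-ybar))
n = 5, xbar = 41/5 = 8.2, ybar = 56/5 = 11.2
sum((xi-xbar)(yi-ybar)) = 84.8
Cov = 84.8 / 5 = 16.96

16.9600


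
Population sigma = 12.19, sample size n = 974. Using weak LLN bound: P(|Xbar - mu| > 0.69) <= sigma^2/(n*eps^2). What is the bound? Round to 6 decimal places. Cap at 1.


bound = min(1, sigma^2/(n*eps^2))
sigma^2 = 12.19^2 = 148.5961
n*eps^2 = 974 * 0.69^2 = 974 * 0.4761 = 463.7214
sigma^2/(n*eps^2) = 148.5961 / 463.7214 = 2809/8766 ≈ 0.32044262

0.320443


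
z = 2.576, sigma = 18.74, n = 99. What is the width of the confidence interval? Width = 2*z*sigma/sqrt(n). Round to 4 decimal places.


width = 2*z*sigma/sqrt(n)
2*z*sigma = 2 * 2.576 * 18.74 = 96.54848
sqrt(99) ≈ 9.949874
width = 96.54848 / 9.949874 ≈ 9.703487

9.7035


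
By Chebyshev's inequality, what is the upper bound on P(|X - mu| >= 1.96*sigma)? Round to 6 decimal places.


P <= 1/k^2
k^2 = 1.96^2 = 3.8416
1/k^2 = 1 / 3.8416 = 625/2401 ≈ 0.26030820

0.260308


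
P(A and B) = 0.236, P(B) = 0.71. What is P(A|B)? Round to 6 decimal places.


P(A|B) = P(A and B) / P(B) = 0.236 / 0.71 = 118/355 ≈ 0.33239437

0.332394


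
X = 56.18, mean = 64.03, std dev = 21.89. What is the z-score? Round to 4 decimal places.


z = (X - mu) / sigma
X - mu = 56.18 - 64.03 = -7.85
z = -7.85 / 21.89 = -785/2189 ≈ -0.358611

-0.3586


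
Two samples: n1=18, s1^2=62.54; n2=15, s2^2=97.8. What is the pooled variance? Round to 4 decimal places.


sp^2 = ((n1-1)*s1^2 + (n2-1)*s2^2)/(n1+n2-2)
(n1-1)*s1^2 = 17 * 62.54 = 1063.18
(n2-1)*s2^2 = 14 * 97.8 = 1369.2
numerator = 1063.18 + 1369.2 = 2432.38
n1+n2-2 = 31
sp^2 = 2432.38 / 31 = 121619/1550 ≈ 78.463871

78.4639


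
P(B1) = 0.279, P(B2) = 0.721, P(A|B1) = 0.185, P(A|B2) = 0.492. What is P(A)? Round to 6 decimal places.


P(A) = P(A|B1)*P(B1) + P(A|B2)*P(B2)
P(A|B1)*P(B1) = 0.185 * 0.279 = 0.051615
P(A|B2)*P(B2) = 0.492 * 0.721 = 0.354732
P(A) = 0.051615 + 0.354732 = 0.406347

0.406347


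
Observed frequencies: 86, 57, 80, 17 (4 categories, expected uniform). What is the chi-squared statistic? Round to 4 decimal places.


chi2 = sum((O-E)^2/E), E = total/4
total = 240, E = 240/4 = 60
(86 - 60)^2 / 60 = 676 / 60 = 169/15 ≈ 11.266667
(57 - 60)^2 / 60 = 9 / 60 = 0.15
(80 - 60)^2 / 60 = 400 / 60 = 20/3 ≈ 6.666667
(17 - 60)^2 / 60 = 1849 / 60 = 1849/60 ≈ 30.816667
chi2 = 48.9

48.9000


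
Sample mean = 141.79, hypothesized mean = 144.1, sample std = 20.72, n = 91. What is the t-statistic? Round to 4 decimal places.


t = (xbar - mu0) / (s/sqrt(n))
xbar - mu0 = 141.79 - 144.1 = -2.31
sqrt(91) ≈ 9.53939201
s/sqrt(n) = 20.72 / 9.53939201 ≈ 2.17204618
t = -2.31 / 2.17204618 ≈ -1.063513

-1.0635


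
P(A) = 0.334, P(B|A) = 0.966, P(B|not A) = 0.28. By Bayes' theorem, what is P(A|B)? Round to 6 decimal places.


P(A|B) = P(B|A)*P(A) / P(B), P(B) = P(B|A)*P(A) + P(B|not A)*P(not A)
P(B|A)*P(A) = 0.966 * 0.334 = 0.322644
P(B|not A)*P(not A) = 0.28 * 0.666 = 0.18648
P(B) = 0.322644 + 0.18648 = 0.509124
P(A|B) = 0.322644 / 0.509124 = 3841/6061 ≈ 0.63372381

0.633724


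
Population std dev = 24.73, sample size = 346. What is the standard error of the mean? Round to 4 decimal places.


SE = sigma / sqrt(n)
sqrt(346) ≈ 18.601075
SE = 24.73 / 18.601075 ≈ 1.329493

1.3295


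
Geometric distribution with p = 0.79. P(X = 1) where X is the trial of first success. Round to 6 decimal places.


P = (1-p)^(k-1) * p
(1-p)^(k-1) = 0.21^0 = 1
P = 1 * 0.79 = 0.79

0.790000


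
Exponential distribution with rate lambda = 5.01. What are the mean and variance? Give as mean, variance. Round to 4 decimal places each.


mean = 1/lam, var = 1/lam^2
mean = 1 / 5.01 = 100/501 ≈ 0.199601
lam^2 = 5.01^2 = 25.1001
var = 1 / 25.1001 ≈ 0.039840

0.1996, 0.0398


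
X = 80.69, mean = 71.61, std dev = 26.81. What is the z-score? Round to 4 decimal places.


z = (X - mu) / sigma
X - mu = 80.69 - 71.61 = 9.08
z = 9.08 / 26.81 = 908/2681 ≈ 0.338680

0.3387


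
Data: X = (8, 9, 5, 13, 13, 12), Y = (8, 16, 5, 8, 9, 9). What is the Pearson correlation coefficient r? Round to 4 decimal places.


r = sum((xi-xbar)(yi-ybar)) / sqrt(sum((xi-xbar)^2) * sum((yi-ybar)^2))
n = 6, xbar = 60/6 = 10, ybar = 55/6 ≈ 9.166667
Sxy = sum((xi-xbar)(yi-ybar)) = 12
Sxx = sum((xi-xbar)^2) = 52
Syy = sum((yi-ybar)^2) = 401/6 ≈ 66.833333
sqrt(Sxx*Syy) ≈ 58.951958
r = Sxy / sqrt(Sxx*Syy) = 12 / 58.951958 ≈ 0.203556

0.2036


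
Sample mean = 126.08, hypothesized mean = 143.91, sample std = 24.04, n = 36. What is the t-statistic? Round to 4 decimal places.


t = (xbar - mu0) / (s/sqrt(n))
xbar - mu0 = 126.08 - 143.91 = -17.83
sqrt(36) = 6
s/sqrt(n) = 24.04 / 6 = 601/150 ≈ 4.00666667
t = -17.83 / 4.00666667 = -5349/1202 ≈ -4.450083

-4.4501


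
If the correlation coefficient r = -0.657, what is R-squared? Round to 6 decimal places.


R^2 = r^2 = (-0.657)^2 = 0.431649

0.431649


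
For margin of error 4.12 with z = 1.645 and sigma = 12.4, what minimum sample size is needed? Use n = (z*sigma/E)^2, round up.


z*sigma/E = 1.645 * 12.4 / 4.12 = 10199/2060 ≈ 4.950971
(z*sigma/E)^2 ≈ 24.512113
round up: n = 25

25


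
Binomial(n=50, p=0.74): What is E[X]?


E[X] = n*p = 50 * 0.74 = 37

37


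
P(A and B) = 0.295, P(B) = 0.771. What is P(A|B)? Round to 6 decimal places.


P(A|B) = P(A and B) / P(B) = 0.295 / 0.771 = 295/771 ≈ 0.38261997

0.382620


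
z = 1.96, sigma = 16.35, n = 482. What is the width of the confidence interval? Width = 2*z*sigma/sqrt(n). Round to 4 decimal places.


width = 2*z*sigma/sqrt(n)
2*z*sigma = 2 * 1.96 * 16.35 = 64.092
sqrt(482) ≈ 21.954498
width = 64.092 / 21.954498 ≈ 2.919311

2.9193


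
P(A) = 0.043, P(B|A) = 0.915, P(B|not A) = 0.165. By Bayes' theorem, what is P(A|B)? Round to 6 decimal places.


P(A|B) = P(B|A)*P(A) / P(B), P(B) = P(B|A)*P(A) + P(B|not A)*P(not A)
P(B|A)*P(A) = 0.915 * 0.043 = 0.039345
P(B|not A)*P(not A) = 0.165 * 0.957 = 0.157905
P(B) = 0.039345 + 0.157905 = 0.19725
P(A|B) = 0.039345 / 0.19725 ≈ 0.19946768

0.199468


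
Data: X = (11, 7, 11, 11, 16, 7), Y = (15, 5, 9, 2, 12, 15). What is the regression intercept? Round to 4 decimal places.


a = ybar - b*xbar, where b = sum((xi-xbar)(yi-ybar)) / sum((xi-xbar)^2)
n = 6, xbar = 63/6 = 10.5, ybar = 58/6 = 29/3 ≈ 9.666667
Sxy = sum((xi-xbar)(yi-ybar)) = 9
Sxx = sum((xi-xbar)^2) = 55.5
b = Sxy / Sxx = 6/37 ≈ 0.162162
a = 9.666667 - 0.162162 * 10.5 = 884/111 ≈ 7.963964

7.9640


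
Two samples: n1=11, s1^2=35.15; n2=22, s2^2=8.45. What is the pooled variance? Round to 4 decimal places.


sp^2 = ((n1-1)*s1^2 + (n2-1)*s2^2)/(n1+n2-2)
(n1-1)*s1^2 = 10 * 35.15 = 351.5
(n2-1)*s2^2 = 21 * 8.45 = 177.45
numerator = 351.5 + 177.45 = 528.95
n1+n2-2 = 31
sp^2 = 528.95 / 31 = 10579/620 ≈ 17.062903

17.0629


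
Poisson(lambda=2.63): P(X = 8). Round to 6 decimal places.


P = e^(-lam) * lam^k / k!
e^(-2.63) ≈ 0.07207846
lam^k = 2.63^8 ≈ 2289.001029
k! = 8! = 40320
P = 0.07207846 * 2289.001029 / 40320 ≈ 0.004092

0.004092


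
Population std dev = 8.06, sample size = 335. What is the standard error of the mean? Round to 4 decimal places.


SE = sigma / sqrt(n)
sqrt(335) ≈ 18.303005
SE = 8.06 / 18.303005 ≈ 0.440365

0.4404


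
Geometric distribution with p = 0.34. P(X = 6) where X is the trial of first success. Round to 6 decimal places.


P = (1-p)^(k-1) * p
(1-p)^(k-1) = 0.66^5 ≈ 0.1252333
P = 0.1252333 * 0.34 ≈ 0.04257931

0.042579


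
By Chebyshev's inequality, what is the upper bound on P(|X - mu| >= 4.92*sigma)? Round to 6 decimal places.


P <= 1/k^2
k^2 = 4.92^2 = 24.2064
1/k^2 = 1 / 24.2064 ≈ 0.04131139

0.041311


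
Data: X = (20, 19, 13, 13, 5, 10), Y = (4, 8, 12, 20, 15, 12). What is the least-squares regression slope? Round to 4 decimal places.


b = sum((xi-xbar)(yi-ybar)) / sum((xi-xbar)^2)
n = 6, xbar = 80/6 = 40/3 ≈ 13.333333, ybar = 71/6 ≈ 11.833333
Sxy = sum((xi-xbar)(yi-ybar)) = -311/3 ≈ -103.666667
Sxx = sum((xi-xbar)^2) = 472/3 ≈ 157.333333
b = Sxy / Sxx = -311/472 ≈ -0.658898

-0.6589


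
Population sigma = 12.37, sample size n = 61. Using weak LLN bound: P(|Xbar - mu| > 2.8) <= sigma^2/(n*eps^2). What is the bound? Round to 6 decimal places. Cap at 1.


bound = min(1, sigma^2/(n*eps^2))
sigma^2 = 12.37^2 = 153.0169
n*eps^2 = 61 * 2.8^2 = 61 * 7.84 = 478.24
sigma^2/(n*eps^2) = 153.0169 / 478.24 ≈ 0.31995839

0.319958


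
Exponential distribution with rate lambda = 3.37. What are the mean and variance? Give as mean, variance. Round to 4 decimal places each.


mean = 1/lam, var = 1/lam^2
mean = 1 / 3.37 = 100/337 ≈ 0.296736
lam^2 = 3.37^2 = 11.3569
var = 1 / 11.3569 ≈ 0.088052

0.2967, 0.0881


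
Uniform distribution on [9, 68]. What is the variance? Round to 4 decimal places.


Var = (b-a)^2 / 12
(b-a)^2 = (68 - 9)^2 = 3481
Var = 3481/12 ≈ 290.083333

290.0833


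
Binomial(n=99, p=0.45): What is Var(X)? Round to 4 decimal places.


Var = n*p*(1-p) = 99 * 0.45 * 0.55 = 24.5025

24.5025


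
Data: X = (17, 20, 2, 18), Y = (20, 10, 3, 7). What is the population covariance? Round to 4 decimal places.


Cov = (1/n)*sum((xi-xbar)(yi-ybar))
n = 4, xbar = 57/4 = 14.25, ybar = 40/4 = 10
sum((xi-xbar)(yi-ybar)) = 102
Cov = 102 / 4 = 25.5

25.5000


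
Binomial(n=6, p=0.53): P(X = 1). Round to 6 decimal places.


P = C(n,k) * p^k * (1-p)^(n-k)
C(6,1) = 6
p^k = 0.53^1 = 0.53
(1-p)^(n-k) = 0.47^5 ≈ 0.02293450
P = 6 * 0.53 * 0.02293450 ≈ 0.072932

0.072932


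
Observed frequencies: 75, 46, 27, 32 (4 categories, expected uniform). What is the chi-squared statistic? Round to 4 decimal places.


chi2 = sum((O-E)^2/E), E = total/4
total = 180, E = 180/4 = 45
(75 - 45)^2 / 45 = 900 / 45 = 20
(46 - 45)^2 / 45 = 1 / 45 = 1/45 ≈ 0.022222
(27 - 45)^2 / 45 = 324 / 45 = 7.2
(32 - 45)^2 / 45 = 169 / 45 = 169/45 ≈ 3.755556
chi2 = 1394/45 ≈ 30.977778

30.9778


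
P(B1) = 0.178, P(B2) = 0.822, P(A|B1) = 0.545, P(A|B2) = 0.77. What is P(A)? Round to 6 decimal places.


P(A) = P(A|B1)*P(B1) + P(A|B2)*P(B2)
P(A|B1)*P(B1) = 0.545 * 0.178 = 0.09701
P(A|B2)*P(B2) = 0.77 * 0.822 = 0.63294
P(A) = 0.09701 + 0.63294 = 0.72995

0.729950


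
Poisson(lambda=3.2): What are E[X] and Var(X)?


E[X] = Var(X) = lambda = 3.2

3.2, 3.2


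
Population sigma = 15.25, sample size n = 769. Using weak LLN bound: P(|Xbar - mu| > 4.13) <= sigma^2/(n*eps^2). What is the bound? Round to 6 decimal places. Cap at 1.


bound = min(1, sigma^2/(n*eps^2))
sigma^2 = 15.25^2 = 232.5625
n*eps^2 = 769 * 4.13^2 = 769 * 17.0569 = 13116.7561
sigma^2/(n*eps^2) = 232.5625 / 13116.7561 ≈ 0.01773018

0.017730


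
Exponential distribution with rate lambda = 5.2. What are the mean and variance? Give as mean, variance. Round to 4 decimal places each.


mean = 1/lam, var = 1/lam^2
mean = 1 / 5.2 = 5/26 ≈ 0.192308
lam^2 = 5.2^2 = 27.04
var = 1 / 27.04 = 25/676 ≈ 0.036982

0.1923, 0.0370


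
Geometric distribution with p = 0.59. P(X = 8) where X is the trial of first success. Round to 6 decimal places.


P = (1-p)^(k-1) * p
(1-p)^(k-1) = 0.41^7 ≈ 0.001947543
P = 0.001947543 * 0.59 ≈ 0.001149050

0.001149


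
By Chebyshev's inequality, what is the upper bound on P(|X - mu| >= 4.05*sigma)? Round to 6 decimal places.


P <= 1/k^2
k^2 = 4.05^2 = 16.4025
1/k^2 = 1 / 16.4025 = 400/6561 ≈ 0.06096632

0.060966


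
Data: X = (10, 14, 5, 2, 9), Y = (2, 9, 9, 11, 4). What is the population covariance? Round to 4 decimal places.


Cov = (1/n)*sum((xi-xbar)(yi-ybar))
n = 5, xbar = 40/5 = 8, ybar = 35/5 = 7
sum((xi-xbar)(yi-ybar)) = -31
Cov = -31 / 5 = -6.2

-6.2000


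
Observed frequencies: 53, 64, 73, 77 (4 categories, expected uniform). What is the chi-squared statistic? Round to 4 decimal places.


chi2 = sum((O-E)^2/E), E = total/4
total = 267, E = 267/4 = 66.75
(53 - 66.75)^2 / 66.75 = 189.0625 / 66.75 = 3025/1068 ≈ 2.832397
(64 - 66.75)^2 / 66.75 = 7.5625 / 66.75 = 121/1068 ≈ 0.113296
(73 - 66.75)^2 / 66.75 = 39.0625 / 66.75 = 625/1068 ≈ 0.585206
(77 - 66.75)^2 / 66.75 = 105.0625 / 66.75 = 1681/1068 ≈ 1.573970
chi2 = 1363/267 ≈ 5.104869

5.1049


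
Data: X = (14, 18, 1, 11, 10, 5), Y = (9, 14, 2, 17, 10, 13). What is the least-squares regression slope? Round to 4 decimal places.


b = sum((xi-xbar)(yi-ybar)) / sum((xi-xbar)^2)
n = 6, xbar = 59/6 ≈ 9.833333, ybar = 65/6 ≈ 10.833333
Sxy = sum((xi-xbar)(yi-ybar)) = 557/6 ≈ 92.833333
Sxx = sum((xi-xbar)^2) = 1121/6 ≈ 186.833333
b = Sxy / Sxx = 557/1121 ≈ 0.496878

0.4969


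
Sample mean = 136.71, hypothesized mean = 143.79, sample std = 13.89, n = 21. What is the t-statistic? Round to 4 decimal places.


t = (xbar - mu0) / (s/sqrt(n))
xbar - mu0 = 136.71 - 143.79 = -7.08
sqrt(21) ≈ 4.58257569
s/sqrt(n) = 13.89 / 4.58257569 ≈ 3.03104650
t = -7.08 / 3.03104650 ≈ -2.335827

-2.3358


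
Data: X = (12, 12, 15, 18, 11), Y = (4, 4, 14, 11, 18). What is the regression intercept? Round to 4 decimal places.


a = ybar - b*xbar, where b = sum((xi-xbar)(yi-ybar)) / sum((xi-xbar)^2)
n = 5, xbar = 68/5 = 13.6, ybar = 51/5 = 10.2
Sxy = sum((xi-xbar)(yi-ybar)) = 8.4
Sxx = sum((xi-xbar)^2) = 33.2
b = Sxy / Sxx = 21/83 ≈ 0.253012
a = 10.2 - 0.253012 * 13.6 = 561/83 ≈ 6.759036

6.7590


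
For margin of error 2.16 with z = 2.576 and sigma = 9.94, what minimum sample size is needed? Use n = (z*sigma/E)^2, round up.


z*sigma/E = 2.576 * 9.94 / 2.16 = 80017/6750 ≈ 11.854370
(z*sigma/E)^2 ≈ 140.526097
round up: n = 141

141


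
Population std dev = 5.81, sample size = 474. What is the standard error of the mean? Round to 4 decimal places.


SE = sigma / sqrt(n)
sqrt(474) ≈ 21.771541
SE = 5.81 / 21.771541 ≈ 0.266862

0.2669


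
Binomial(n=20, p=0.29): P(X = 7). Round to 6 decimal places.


P = C(n,k) * p^k * (1-p)^(n-k)
C(20,7) = 77520
p^k = 0.29^7 ≈ 0.0001724988
(1-p)^(n-k) = 0.71^13 ≈ 0.01165087
P = 77520 * 0.0001724988 * 0.01165087 ≈ 0.155797

0.155797


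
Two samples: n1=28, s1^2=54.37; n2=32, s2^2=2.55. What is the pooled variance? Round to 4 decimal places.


sp^2 = ((n1-1)*s1^2 + (n2-1)*s2^2)/(n1+n2-2)
(n1-1)*s1^2 = 27 * 54.37 = 1467.99
(n2-1)*s2^2 = 31 * 2.55 = 79.05
numerator = 1467.99 + 79.05 = 1547.04
n1+n2-2 = 58
sp^2 = 1547.04 / 58 = 19338/725 ≈ 26.673103

26.6731


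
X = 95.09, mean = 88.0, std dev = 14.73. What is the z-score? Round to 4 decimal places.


z = (X - mu) / sigma
X - mu = 95.09 - 88.0 = 7.09
z = 7.09 / 14.73 = 709/1473 ≈ 0.481331

0.4813


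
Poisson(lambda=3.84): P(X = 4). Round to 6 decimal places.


P = e^(-lam) * lam^k / k!
e^(-3.84) ≈ 0.02149360
lam^k = 3.84^4 ≈ 217.432719
k! = 4! = 24
P = 0.02149360 * 217.432719 / 24 ≈ 0.194726

0.194726


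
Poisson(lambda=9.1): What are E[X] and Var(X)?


E[X] = Var(X) = lambda = 9.1

9.1, 9.1


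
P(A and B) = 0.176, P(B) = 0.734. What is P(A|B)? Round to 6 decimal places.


P(A|B) = P(A and B) / P(B) = 0.176 / 0.734 = 88/367 ≈ 0.23978202

0.239782


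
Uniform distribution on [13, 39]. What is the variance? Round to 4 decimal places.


Var = (b-a)^2 / 12
(b-a)^2 = (39 - 13)^2 = 676
Var = 676/12 ≈ 56.333333

56.3333


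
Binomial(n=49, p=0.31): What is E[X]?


E[X] = n*p = 49 * 0.31 = 15.19

15.19


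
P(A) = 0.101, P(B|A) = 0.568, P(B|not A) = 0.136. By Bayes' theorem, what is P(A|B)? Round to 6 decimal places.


P(A|B) = P(B|A)*P(A) / P(B), P(B) = P(B|A)*P(A) + P(B|not A)*P(not A)
P(B|A)*P(A) = 0.568 * 0.101 = 0.057368
P(B|not A)*P(not A) = 0.136 * 0.899 = 0.122264
P(B) = 0.057368 + 0.122264 = 0.179632
P(A|B) = 0.057368 / 0.179632 ≈ 0.31936403

0.319364


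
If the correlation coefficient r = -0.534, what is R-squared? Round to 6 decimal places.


R^2 = r^2 = (-0.534)^2 = 0.285156

0.285156


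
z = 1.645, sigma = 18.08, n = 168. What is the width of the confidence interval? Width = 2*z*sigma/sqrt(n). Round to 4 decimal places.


width = 2*z*sigma/sqrt(n)
2*z*sigma = 2 * 1.645 * 18.08 = 59.4832
sqrt(168) ≈ 12.961481
width = 59.4832 / 12.961481 ≈ 4.589229

4.5892


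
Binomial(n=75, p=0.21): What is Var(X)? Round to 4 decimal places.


Var = n*p*(1-p) = 75 * 0.21 * 0.79 = 12.4425

12.4425


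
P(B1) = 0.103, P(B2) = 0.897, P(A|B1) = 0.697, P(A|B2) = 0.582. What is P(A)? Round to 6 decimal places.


P(A) = P(A|B1)*P(B1) + P(A|B2)*P(B2)
P(A|B1)*P(B1) = 0.697 * 0.103 = 0.071791
P(A|B2)*P(B2) = 0.582 * 0.897 = 0.522054
P(A) = 0.071791 + 0.522054 = 0.593845

0.593845


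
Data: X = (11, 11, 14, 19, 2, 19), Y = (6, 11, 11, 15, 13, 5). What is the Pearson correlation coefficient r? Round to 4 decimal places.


r = sum((xi-xbar)(yi-ybar)) / sqrt(sum((xi-xbar)^2) * sum((yi-ybar)^2))
n = 6, xbar = 76/6 = 38/3 ≈ 12.666667, ybar = 61/6 ≈ 10.166667
Sxy = sum((xi-xbar)(yi-ybar)) = -77/3 ≈ -25.666667
Sxx = sum((xi-xbar)^2) = 604/3 ≈ 201.333333
Syy = sum((yi-ybar)^2) = 461/6 ≈ 76.833333
sqrt(Sxx*Syy) ≈ 124.374881
r = Sxy / sqrt(Sxx*Syy) = -25.666667 / 124.374881 ≈ -0.206365

-0.2064


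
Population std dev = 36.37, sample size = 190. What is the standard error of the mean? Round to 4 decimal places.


SE = sigma / sqrt(n)
sqrt(190) ≈ 13.784049
SE = 36.37 / 13.784049 ≈ 2.638557

2.6386


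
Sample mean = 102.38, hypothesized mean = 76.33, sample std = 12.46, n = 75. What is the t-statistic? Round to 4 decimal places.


t = (xbar - mu0) / (s/sqrt(n))
xbar - mu0 = 102.38 - 76.33 = 26.05
sqrt(75) ≈ 8.66025404
s/sqrt(n) = 12.46 / 8.66025404 ≈ 1.43875687
t = 26.05 / 1.43875687 ≈ 18.105908

18.1059


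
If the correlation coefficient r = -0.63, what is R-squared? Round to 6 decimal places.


R^2 = r^2 = (-0.63)^2 = 0.3969

0.396900


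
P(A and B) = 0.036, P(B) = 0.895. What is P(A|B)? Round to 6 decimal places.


P(A|B) = P(A and B) / P(B) = 0.036 / 0.895 = 36/895 ≈ 0.04022346

0.040223


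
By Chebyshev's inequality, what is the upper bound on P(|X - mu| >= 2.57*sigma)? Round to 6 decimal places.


P <= 1/k^2
k^2 = 2.57^2 = 6.6049
1/k^2 = 1 / 6.6049 ≈ 0.15140275

0.151403


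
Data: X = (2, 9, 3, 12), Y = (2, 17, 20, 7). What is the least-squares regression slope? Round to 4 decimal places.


b = sum((xi-xbar)(yi-ybar)) / sum((xi-xbar)^2)
n = 4, xbar = 26/4 = 6.5, ybar = 46/4 = 11.5
Sxy = sum((xi-xbar)(yi-ybar)) = 2
Sxx = sum((xi-xbar)^2) = 69
b = Sxy / Sxx = 2/69 ≈ 0.028986

0.0290


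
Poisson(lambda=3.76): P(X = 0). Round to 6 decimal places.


P = e^(-lam) * lam^k / k!
e^(-3.76) ≈ 0.02328374
lam^k = 3.76^0 = 1
k! = 0! = 1
P = 0.02328374 * 1 / 1 ≈ 0.023284

0.023284


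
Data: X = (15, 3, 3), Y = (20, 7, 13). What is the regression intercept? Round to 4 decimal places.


a = ybar - b*xbar, where b = sum((xi-xbar)(yi-ybar)) / sum((xi-xbar)^2)
n = 3, xbar = 21/3 = 7, ybar = 40/3 ≈ 13.333333
Sxy = sum((xi-xbar)(yi-ybar)) = 80
Sxx = sum((xi-xbar)^2) = 96
b = Sxy / Sxx = 5/6 ≈ 0.833333
a = 13.333333 - 0.833333 * 7 = 7.5

7.5000


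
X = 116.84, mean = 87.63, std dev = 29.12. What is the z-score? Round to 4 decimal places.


z = (X - mu) / sigma
X - mu = 116.84 - 87.63 = 29.21
z = 29.21 / 29.12 = 2921/2912 ≈ 1.003091

1.0031


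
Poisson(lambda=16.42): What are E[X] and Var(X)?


E[X] = Var(X) = lambda = 16.42

16.42, 16.42


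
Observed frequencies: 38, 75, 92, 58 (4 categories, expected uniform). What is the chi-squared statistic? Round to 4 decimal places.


chi2 = sum((O-E)^2/E), E = total/4
total = 263, E = 263/4 = 65.75
(38 - 65.75)^2 / 65.75 = 770.0625 / 65.75 = 12321/1052 ≈ 11.711977
(75 - 65.75)^2 / 65.75 = 85.5625 / 65.75 = 1369/1052 ≈ 1.301331
(92 - 65.75)^2 / 65.75 = 689.0625 / 65.75 = 11025/1052 ≈ 10.480038
(58 - 65.75)^2 / 65.75 = 60.0625 / 65.75 = 961/1052 ≈ 0.913498
chi2 = 6419/263 ≈ 24.406844

24.4068


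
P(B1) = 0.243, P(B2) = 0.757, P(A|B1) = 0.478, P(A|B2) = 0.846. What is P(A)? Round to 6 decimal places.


P(A) = P(A|B1)*P(B1) + P(A|B2)*P(B2)
P(A|B1)*P(B1) = 0.478 * 0.243 = 0.116154
P(A|B2)*P(B2) = 0.846 * 0.757 = 0.640422
P(A) = 0.116154 + 0.640422 = 0.756576

0.756576


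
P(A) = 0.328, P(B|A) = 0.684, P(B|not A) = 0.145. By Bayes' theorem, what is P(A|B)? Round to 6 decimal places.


P(A|B) = P(B|A)*P(A) / P(B), P(B) = P(B|A)*P(A) + P(B|not A)*P(not A)
P(B|A)*P(A) = 0.684 * 0.328 = 0.224352
P(B|not A)*P(not A) = 0.145 * 0.672 = 0.09744
P(B) = 0.224352 + 0.09744 = 0.321792
P(A|B) = 0.224352 / 0.321792 = 2337/3352 ≈ 0.69719570

0.697196
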